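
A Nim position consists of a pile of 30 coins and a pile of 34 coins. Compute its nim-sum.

60

Compute the nim-sum pairwise:
30 XOR 34 = 60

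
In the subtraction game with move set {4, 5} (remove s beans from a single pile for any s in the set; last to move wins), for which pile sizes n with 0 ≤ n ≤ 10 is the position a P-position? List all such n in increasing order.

Grundy values for subtraction set {4, 5}:
g(0) = mex{} = 0
g(1) = mex{} = 0
g(2) = mex{} = 0
g(3) = mex{} = 0
g(4) = mex{0} = 1
g(5) = mex{0} = 1
g(6) = mex{0} = 1
g(7) = mex{0} = 1
g(8) = mex{0,1} = 2
g(9) = mex{1} = 0
g(10) = mex{1} = 0
The P-positions (g = 0) in 0..10 are 0, 1, 2, 3, 9, 10.

0, 1, 2, 3, 9, 10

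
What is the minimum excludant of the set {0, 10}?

1

0 is in the set but 1 is not, so the mex is 1.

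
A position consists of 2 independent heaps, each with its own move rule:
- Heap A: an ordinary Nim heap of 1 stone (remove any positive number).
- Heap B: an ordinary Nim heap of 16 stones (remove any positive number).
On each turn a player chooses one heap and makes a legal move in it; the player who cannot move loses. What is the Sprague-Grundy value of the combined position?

Heap A is a plain Nim heap of size 1, so its Grundy value is 1.
Heap B is a plain Nim heap of size 16, so its Grundy value is 16.
By the Sprague-Grundy theorem, the Grundy value of a sum of independent games is the XOR of the component values.
Combined value = 1 XOR 16 = 17.

17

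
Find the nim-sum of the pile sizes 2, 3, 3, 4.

6

Compute the nim-sum pairwise:
2 XOR 3 = 1
1 XOR 3 = 2
2 XOR 4 = 6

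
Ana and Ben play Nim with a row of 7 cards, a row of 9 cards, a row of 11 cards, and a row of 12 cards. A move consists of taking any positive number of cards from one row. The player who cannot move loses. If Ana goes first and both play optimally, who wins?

Nim-sum: 7 ^ 9 ^ 11 ^ 12 = 9.
The nim-sum is 9 ≠ 0, so this is an N-position: the player to move can win; Ana has a winning move.

Ana wins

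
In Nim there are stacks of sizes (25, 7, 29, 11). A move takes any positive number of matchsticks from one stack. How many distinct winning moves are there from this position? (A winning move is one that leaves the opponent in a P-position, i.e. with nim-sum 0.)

Bitwise XOR of the heap sizes:
  11001  (25)
  00111  (7)
  11101  (29)
  01011  (11)
  -----
  01000  (8)
The overall nim-sum is X = 8. A stack of size p has a winning move iff p XOR X < p (reduce it to p XOR X).
  25: 25 XOR 8 = 17 < 25 — winning move (to 17).
  7: 7 XOR 8 = 15 ≥ 7 — no move.
  29: 29 XOR 8 = 21 < 29 — winning move (to 21).
  11: 11 XOR 8 = 3 < 11 — winning move (to 3).
That gives 3 winning moves.

3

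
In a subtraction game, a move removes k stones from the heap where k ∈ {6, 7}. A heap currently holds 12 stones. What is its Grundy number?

2

Grundy values for subtraction set {6, 7}:
k:     0  1  2  3  4  5  6  7  8  9 10 11 12
g(k):  0  0  0  0  0  0  1  1  1  1  1  1  2
So g(12) = 2.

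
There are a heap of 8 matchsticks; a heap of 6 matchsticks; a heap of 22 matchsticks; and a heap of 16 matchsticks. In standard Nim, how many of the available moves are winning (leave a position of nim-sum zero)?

In binary:
  01000  (8)
  00110  (6)
  10110  (22)
  10000  (16)
  -----
  01000  (8)
The overall nim-sum is X = 8. A heap of size p has a winning move iff p XOR X < p (reduce it to p XOR X).
  8: 8 XOR 8 = 0 < 8 — winning move (to 0).
  6: 6 XOR 8 = 14 ≥ 6 — no move.
  22: 22 XOR 8 = 30 ≥ 22 — no move.
  16: 16 XOR 8 = 24 ≥ 16 — no move.
That gives 1 winning move.

1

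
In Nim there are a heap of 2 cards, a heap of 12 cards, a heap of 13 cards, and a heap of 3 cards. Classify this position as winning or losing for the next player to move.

Losing position

Write each in binary and XOR column by column:
  0010  (2)
  1100  (12)
  1101  (13)
  0011  (3)
  ----
  0000  (0)
The nim-sum is 0, so this is a P-position: the player to move is in a losing position under optimal play.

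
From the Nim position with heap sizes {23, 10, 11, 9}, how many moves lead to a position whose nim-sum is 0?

1

Nim-sum: 23 ^ 10 ^ 11 ^ 9 = 31.
The overall nim-sum is X = 31. A heap of size p has a winning move iff p XOR X < p (reduce it to p XOR X).
  23: 23 XOR 31 = 8 < 23 — winning move (to 8).
  10: 10 XOR 31 = 21 ≥ 10 — no move.
  11: 11 XOR 31 = 20 ≥ 11 — no move.
  9: 9 XOR 31 = 22 ≥ 9 — no move.
That gives 1 winning move.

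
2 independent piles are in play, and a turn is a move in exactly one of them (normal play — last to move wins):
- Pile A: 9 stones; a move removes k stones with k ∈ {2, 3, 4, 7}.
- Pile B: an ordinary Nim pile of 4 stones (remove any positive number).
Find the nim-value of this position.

0

For pile A, compute g(0), g(1), … with moves {2, 3, 4, 7}:
g(0) = mex{} = 0
g(1) = mex{} = 0
g(2) = mex{0} = 1
g(3) = mex{0} = 1
g(4) = mex{0,1} = 2
g(5) = mex{0,1} = 2
g(6) = mex{1,2} = 0
g(7) = mex{0,1,2} = 3
g(8) = mex{0,2} = 1
g(9) = mex{0,1,2,3} = 4
So g(9) = 4.
Pile B is a plain Nim pile of size 4, so its Grundy value is 4.
The value of a disjunctive sum is the nim-sum of the parts.
Combined value = 4 ⊕ 4 = 0.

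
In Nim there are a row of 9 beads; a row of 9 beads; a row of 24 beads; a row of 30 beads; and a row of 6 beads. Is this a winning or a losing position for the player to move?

In binary:
  01001  (9)
  01001  (9)
  11000  (24)
  11110  (30)
  00110  (6)
  -----
  00000  (0)
The nim-sum is 0, so this is a P-position: the player to move is in a losing position under optimal play.

Losing position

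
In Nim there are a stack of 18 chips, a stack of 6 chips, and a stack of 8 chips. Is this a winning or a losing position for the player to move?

Winning position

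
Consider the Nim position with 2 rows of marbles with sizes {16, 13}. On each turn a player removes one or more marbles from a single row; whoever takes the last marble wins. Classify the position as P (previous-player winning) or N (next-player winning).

Write each in binary and XOR column by column:
  10000  (16)
  01101  (13)
  -----
  11101  (29)
The nim-sum is 29 ≠ 0, so this is an N-position: the player to move can win.

N-position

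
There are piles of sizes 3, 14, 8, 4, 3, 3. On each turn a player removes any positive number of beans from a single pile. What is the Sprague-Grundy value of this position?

1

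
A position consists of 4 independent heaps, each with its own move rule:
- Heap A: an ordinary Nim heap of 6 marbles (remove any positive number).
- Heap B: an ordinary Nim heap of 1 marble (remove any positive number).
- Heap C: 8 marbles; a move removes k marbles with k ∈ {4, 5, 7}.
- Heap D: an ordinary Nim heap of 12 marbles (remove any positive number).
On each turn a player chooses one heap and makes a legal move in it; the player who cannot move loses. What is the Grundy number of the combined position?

Heap A is a plain Nim heap of size 6, so its Grundy value is 6.
Heap B is a plain Nim heap of size 1, so its Grundy value is 1.
Grundy values for heap C (subtraction set {4, 5, 7}):
k:     0  1  2  3  4  5  6  7  8
g(k):  0  0  0  0  1  1  1  1  2
So g(8) = 2.
Heap D is a plain Nim heap of size 12, so its Grundy value is 12.
By the Sprague-Grundy theorem, the Grundy value of a sum of independent games is the XOR of the component values.
Combined value = 6 ⊕ 1 ⊕ 2 ⊕ 12 = 9.

9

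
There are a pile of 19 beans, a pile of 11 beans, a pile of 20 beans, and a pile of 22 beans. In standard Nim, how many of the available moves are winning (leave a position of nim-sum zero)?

3

Compute the nim-sum pairwise:
19 ^ 11 = 24
24 ^ 20 = 12
12 ^ 22 = 26
The overall nim-sum is X = 26. A pile of size p has a winning move iff p XOR X < p (reduce it to p XOR X).
  19: 19 XOR 26 = 9 < 19 — winning move (to 9).
  11: 11 XOR 26 = 17 ≥ 11 — no move.
  20: 20 XOR 26 = 14 < 20 — winning move (to 14).
  22: 22 XOR 26 = 12 < 22 — winning move (to 12).
That gives 3 winning moves.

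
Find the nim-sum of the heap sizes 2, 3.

1

Write each in binary and XOR column by column:
  10  (2)
  11  (3)
  --
  01  (1)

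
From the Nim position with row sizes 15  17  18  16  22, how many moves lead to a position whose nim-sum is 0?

1

Nim-sum: 15 XOR 17 XOR 18 XOR 16 XOR 22 = 10.
The overall nim-sum is X = 10. A row of size p has a winning move iff p XOR X < p (reduce it to p XOR X).
  15: 15 XOR 10 = 5 < 15 — winning move (to 5).
  17: 17 XOR 10 = 27 ≥ 17 — no move.
  18: 18 XOR 10 = 24 ≥ 18 — no move.
  16: 16 XOR 10 = 26 ≥ 16 — no move.
  22: 22 XOR 10 = 28 ≥ 22 — no move.
That gives 1 winning move.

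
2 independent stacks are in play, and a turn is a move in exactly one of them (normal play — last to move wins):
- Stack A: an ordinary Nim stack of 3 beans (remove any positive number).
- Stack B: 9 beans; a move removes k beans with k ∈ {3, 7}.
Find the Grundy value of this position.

Stack A is a plain Nim stack of size 3, so its Grundy value is 3.
Grundy values for stack B (subtraction set {3, 7}):
g(0) = mex{} = 0
g(1) = mex{} = 0
g(2) = mex{} = 0
g(3) = mex{0} = 1
g(4) = mex{0} = 1
g(5) = mex{0} = 1
g(6) = mex{1} = 0
g(7) = mex{0,1} = 2
g(8) = mex{0,1} = 2
g(9) = mex{0} = 1
So g(9) = 1.
By the Sprague-Grundy theorem, the Grundy value of a sum of independent games is the XOR of the component values.
Combined value = 3 XOR 1 = 2.

2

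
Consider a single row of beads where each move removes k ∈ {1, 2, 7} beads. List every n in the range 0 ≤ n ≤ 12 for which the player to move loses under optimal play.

0, 3, 6, 9, 12

Compute g(0), g(1), … for moves {1, 2, 7}:
k:     0  1  2  3  4  5  6  7  8  9 10 11 12
g(k):  0  1  2  0  1  2  0  1  2  0  1  2  0
The P-positions (g = 0) in 0..12 are 0, 3, 6, 9, 12.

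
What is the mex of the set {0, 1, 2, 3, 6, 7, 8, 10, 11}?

4

The values 0, 1, 2, 3 are all present; 4 is the first non-negative integer missing from the set.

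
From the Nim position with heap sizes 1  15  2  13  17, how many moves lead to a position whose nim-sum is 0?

1

In binary:
  00001  (1)
  01111  (15)
  00010  (2)
  01101  (13)
  10001  (17)
  -----
  10000  (16)
The overall nim-sum is X = 16. A heap of size p has a winning move iff p XOR X < p (reduce it to p XOR X).
  1: 1 XOR 16 = 17 ≥ 1 — no move.
  15: 15 XOR 16 = 31 ≥ 15 — no move.
  2: 2 XOR 16 = 18 ≥ 2 — no move.
  13: 13 XOR 16 = 29 ≥ 13 — no move.
  17: 17 XOR 16 = 1 < 17 — winning move (to 1).
That gives 1 winning move.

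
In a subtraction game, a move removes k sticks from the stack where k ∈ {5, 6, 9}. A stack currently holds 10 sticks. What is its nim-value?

Compute g(0), g(1), … for moves {5, 6, 9}:
k:     0  1  2  3  4  5  6  7  8  9 10
g(k):  0  0  0  0  0  1  1  1  1  1  2
So g(10) = 2.

2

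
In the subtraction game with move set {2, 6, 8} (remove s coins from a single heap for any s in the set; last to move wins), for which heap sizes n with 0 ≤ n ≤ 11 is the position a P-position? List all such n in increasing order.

Grundy values for subtraction set {2, 6, 8}:
g(0) = mex{} = 0
g(1) = mex{} = 0
g(2) = mex{0} = 1
g(3) = mex{0} = 1
g(4) = mex{1} = 0
g(5) = mex{1} = 0
g(6) = mex{0} = 1
g(7) = mex{0} = 1
g(8) = mex{0,1} = 2
g(9) = mex{0,1} = 2
g(10) = mex{0,1,2} = 3
g(11) = mex{0,1,2} = 3
The P-positions (g = 0) in 0..11 are 0, 1, 4, 5.

0, 1, 4, 5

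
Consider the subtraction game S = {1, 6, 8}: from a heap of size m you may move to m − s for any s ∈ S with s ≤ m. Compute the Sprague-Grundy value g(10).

Compute g(0), g(1), … for moves {1, 6, 8}:
k:     0  1  2  3  4  5  6  7  8  9 10
g(k):  0  1  0  1  0  1  2  0  1  0  1
So g(10) = 1.

1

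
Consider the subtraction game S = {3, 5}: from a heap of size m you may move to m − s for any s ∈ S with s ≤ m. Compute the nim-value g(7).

2

Grundy values for subtraction set {3, 5}:
g(0) = mex{} = 0
g(1) = mex{} = 0
g(2) = mex{} = 0
g(3) = mex{0} = 1
g(4) = mex{0} = 1
g(5) = mex{0} = 1
g(6) = mex{0,1} = 2
g(7) = mex{0,1} = 2
So g(7) = 2.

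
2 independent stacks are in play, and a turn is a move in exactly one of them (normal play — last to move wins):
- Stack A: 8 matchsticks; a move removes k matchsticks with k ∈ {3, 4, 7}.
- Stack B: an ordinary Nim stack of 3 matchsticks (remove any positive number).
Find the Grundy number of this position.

1

For stack A, compute g(0), g(1), … with moves {3, 4, 7}:
k:     0  1  2  3  4  5  6  7  8
g(k):  0  0  0  1  1  1  2  2  2
So g(8) = 2.
Stack B is a plain Nim stack of size 3, so its Grundy value is 3.
The value of a disjunctive sum is the nim-sum of the parts.
Combined value = 2 ⊕ 3 = 1.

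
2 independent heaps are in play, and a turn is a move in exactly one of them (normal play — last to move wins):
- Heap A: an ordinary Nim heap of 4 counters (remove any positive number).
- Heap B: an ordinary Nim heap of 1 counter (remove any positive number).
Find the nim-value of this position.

5

Heap A is a plain Nim heap of size 4, so its Grundy value is 4.
Heap B is a plain Nim heap of size 1, so its Grundy value is 1.
By the Sprague-Grundy theorem, the Grundy value of a sum of independent games is the XOR of the component values.
Combined value = 4 ⊕ 1 = 5.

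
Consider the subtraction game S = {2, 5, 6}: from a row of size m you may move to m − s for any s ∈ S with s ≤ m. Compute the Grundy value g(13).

Build the Grundy sequence with g(k) = mex{g(k−s) : s ∈ {2, 5, 6}, s ≤ k}:
g(0) = mex{} = 0
g(1) = mex{} = 0
g(2) = mex{0} = 1
g(3) = mex{0} = 1
g(4) = mex{1} = 0
g(5) = mex{0,1} = 2
g(6) = mex{0} = 1
g(7) = mex{0,1,2} = 3
g(8) = mex{1} = 0
g(9) = mex{0,1,3} = 2
g(10) = mex{0,2} = 1
g(11) = mex{1,2} = 0
g(12) = mex{1,3} = 0
g(13) = mex{0,3} = 1
So g(13) = 1.

1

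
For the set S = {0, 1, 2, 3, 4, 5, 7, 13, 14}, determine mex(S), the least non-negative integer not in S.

6

The values 0, 1, 2, 3, 4, 5 are all present; 6 is the first non-negative integer missing from the set.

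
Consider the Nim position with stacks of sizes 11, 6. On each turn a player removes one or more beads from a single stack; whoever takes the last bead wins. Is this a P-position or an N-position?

N-position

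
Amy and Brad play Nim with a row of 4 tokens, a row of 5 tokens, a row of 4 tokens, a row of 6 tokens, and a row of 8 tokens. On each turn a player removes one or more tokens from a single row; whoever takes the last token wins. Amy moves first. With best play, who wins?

Amy wins

Nim-sum: 4 XOR 5 XOR 4 XOR 6 XOR 8 = 11.
The nim-sum is 11 ≠ 0, so this is an N-position: the player to move can win; Amy has a winning move.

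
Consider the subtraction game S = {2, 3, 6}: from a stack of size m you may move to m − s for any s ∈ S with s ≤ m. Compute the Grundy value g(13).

2

Grundy values for subtraction set {2, 3, 6}:
k:     0  1  2  3  4  5  6  7  8  9 10 11 12 13
g(k):  0  0  1  1  2  0  3  1  2  0  0  1  1  2
So g(13) = 2.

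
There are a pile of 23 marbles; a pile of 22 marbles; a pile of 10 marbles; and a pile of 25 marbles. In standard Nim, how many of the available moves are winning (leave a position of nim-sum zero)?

3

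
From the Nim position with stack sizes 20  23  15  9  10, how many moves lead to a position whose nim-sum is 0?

3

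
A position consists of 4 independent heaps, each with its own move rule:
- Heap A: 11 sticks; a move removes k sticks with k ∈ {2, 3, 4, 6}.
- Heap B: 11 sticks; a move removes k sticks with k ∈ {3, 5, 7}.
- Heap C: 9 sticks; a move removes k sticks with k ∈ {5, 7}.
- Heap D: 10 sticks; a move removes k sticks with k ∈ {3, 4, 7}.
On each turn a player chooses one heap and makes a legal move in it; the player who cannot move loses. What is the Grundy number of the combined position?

0

Grundy values for heap A (subtraction set {2, 3, 4, 6}):
g(0) = mex{} = 0
g(1) = mex{} = 0
g(2) = mex{0} = 1
g(3) = mex{0} = 1
g(4) = mex{0,1} = 2
g(5) = mex{0,1} = 2
g(6) = mex{0,1,2} = 3
g(7) = mex{0,1,2} = 3
g(8) = mex{1,2,3} = 0
g(9) = mex{1,2,3} = 0
g(10) = mex{0,2,3} = 1
g(11) = mex{0,2,3} = 1
So g(11) = 1.
Grundy values for heap B (subtraction set {3, 5, 7}):
k:     0  1  2  3  4  5  6  7  8  9 10 11
g(k):  0  0  0  1  1  1  2  2  2  3  0  0
So g(11) = 0.
For heap C, compute g(0), g(1), … with moves {5, 7}:
g(0) = mex{} = 0
g(1) = mex{} = 0
g(2) = mex{} = 0
g(3) = mex{} = 0
g(4) = mex{} = 0
g(5) = mex{0} = 1
g(6) = mex{0} = 1
g(7) = mex{0} = 1
g(8) = mex{0} = 1
g(9) = mex{0} = 1
So g(9) = 1.
For heap D, compute g(0), g(1), … with moves {3, 4, 7}:
k:     0  1  2  3  4  5  6  7  8  9 10
g(k):  0  0  0  1  1  1  2  2  2  3  0
So g(10) = 0.
The value of a disjunctive sum is the nim-sum of the parts.
Combined value = 1 ⊕ 0 ⊕ 1 ⊕ 0 = 0.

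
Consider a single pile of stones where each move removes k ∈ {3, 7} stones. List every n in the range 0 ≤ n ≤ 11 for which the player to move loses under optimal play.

0, 1, 2, 6, 10, 11

Build the Grundy sequence with g(k) = mex{g(k−s) : s ∈ {3, 7}, s ≤ k}:
g(0) = mex{} = 0
g(1) = mex{} = 0
g(2) = mex{} = 0
g(3) = mex{0} = 1
g(4) = mex{0} = 1
g(5) = mex{0} = 1
g(6) = mex{1} = 0
g(7) = mex{0,1} = 2
g(8) = mex{0,1} = 2
g(9) = mex{0} = 1
g(10) = mex{1,2} = 0
g(11) = mex{1,2} = 0
The P-positions (g = 0) in 0..11 are 0, 1, 2, 6, 10, 11.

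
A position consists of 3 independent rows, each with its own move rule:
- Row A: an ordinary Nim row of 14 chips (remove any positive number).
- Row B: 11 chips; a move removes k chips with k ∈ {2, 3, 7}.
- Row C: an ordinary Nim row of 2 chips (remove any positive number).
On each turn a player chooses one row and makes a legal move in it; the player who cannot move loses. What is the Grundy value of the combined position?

12

Row A is a plain Nim row of size 14, so its Grundy value is 14.
For row B, compute g(0), g(1), … with moves {2, 3, 7}:
k:     0  1  2  3  4  5  6  7  8  9 10 11
g(k):  0  0  1  1  2  0  0  1  1  2  0  0
So g(11) = 0.
Row C is a plain Nim row of size 2, so its Grundy value is 2.
The value of a disjunctive sum is the nim-sum of the parts.
Combined value = 14 XOR 0 XOR 2 = 12.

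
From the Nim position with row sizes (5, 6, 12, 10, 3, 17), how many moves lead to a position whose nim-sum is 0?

Compute the nim-sum pairwise:
5 XOR 6 = 3
3 XOR 12 = 15
15 XOR 10 = 5
5 XOR 3 = 6
6 XOR 17 = 23
The overall nim-sum is X = 23. A row of size p has a winning move iff p XOR X < p (reduce it to p XOR X).
  5: 5 XOR 23 = 18 ≥ 5 — no move.
  6: 6 XOR 23 = 17 ≥ 6 — no move.
  12: 12 XOR 23 = 27 ≥ 12 — no move.
  10: 10 XOR 23 = 29 ≥ 10 — no move.
  3: 3 XOR 23 = 20 ≥ 3 — no move.
  17: 17 XOR 23 = 6 < 17 — winning move (to 6).
That gives 1 winning move.

1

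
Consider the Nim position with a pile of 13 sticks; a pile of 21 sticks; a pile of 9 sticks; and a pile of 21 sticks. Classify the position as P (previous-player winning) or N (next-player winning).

N-position

In binary:
  01101  (13)
  10101  (21)
  01001  (9)
  10101  (21)
  -----
  00100  (4)
The nim-sum is 4 ≠ 0, so this is an N-position: the player to move can win.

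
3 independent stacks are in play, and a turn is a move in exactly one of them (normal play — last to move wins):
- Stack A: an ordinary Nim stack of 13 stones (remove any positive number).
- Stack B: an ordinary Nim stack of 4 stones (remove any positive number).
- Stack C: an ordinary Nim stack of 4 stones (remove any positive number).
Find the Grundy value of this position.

Stack A is a plain Nim stack of size 13, so its Grundy value is 13.
Stack B is a plain Nim stack of size 4, so its Grundy value is 4.
Stack C is a plain Nim stack of size 4, so its Grundy value is 4.
The value of a disjunctive sum is the nim-sum of the parts.
Combined value = 13 XOR 4 XOR 4 = 13.

13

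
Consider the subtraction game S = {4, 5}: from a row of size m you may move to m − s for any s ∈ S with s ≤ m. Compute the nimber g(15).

Build the Grundy sequence with g(k) = mex{g(k−s) : s ∈ {4, 5}, s ≤ k}:
k:     0  1  2  3  4  5  6  7  8  9 10 11 12 13 14 15
g(k):  0  0  0  0  1  1  1  1  2  0  0  0  0  1  1  1
So g(15) = 1.

1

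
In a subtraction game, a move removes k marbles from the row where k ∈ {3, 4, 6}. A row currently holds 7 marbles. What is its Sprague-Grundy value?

2

Build the Grundy sequence with g(k) = mex{g(k−s) : s ∈ {3, 4, 6}, s ≤ k}:
g(0) = mex{} = 0
g(1) = mex{} = 0
g(2) = mex{} = 0
g(3) = mex{0} = 1
g(4) = mex{0} = 1
g(5) = mex{0} = 1
g(6) = mex{0,1} = 2
g(7) = mex{0,1} = 2
So g(7) = 2.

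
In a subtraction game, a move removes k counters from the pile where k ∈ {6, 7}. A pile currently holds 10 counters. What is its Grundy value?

1

Grundy values for subtraction set {6, 7}:
g(0) = mex{} = 0
g(1) = mex{} = 0
g(2) = mex{} = 0
g(3) = mex{} = 0
g(4) = mex{} = 0
g(5) = mex{} = 0
g(6) = mex{0} = 1
g(7) = mex{0} = 1
g(8) = mex{0} = 1
g(9) = mex{0} = 1
g(10) = mex{0} = 1
So g(10) = 1.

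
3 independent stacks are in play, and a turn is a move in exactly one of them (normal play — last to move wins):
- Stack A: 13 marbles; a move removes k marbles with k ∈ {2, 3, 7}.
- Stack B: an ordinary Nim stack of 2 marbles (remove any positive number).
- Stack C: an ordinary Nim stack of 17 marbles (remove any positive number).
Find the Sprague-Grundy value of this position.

Build the Grundy sequence for stack A with g(k) = mex{g(k−s) : s ∈ {2, 3, 7}, s ≤ k}:
k:     0  1  2  3  4  5  6  7  8  9 10 11 12 13
g(k):  0  0  1  1  2  0  0  1  1  2  0  0  1  1
So g(13) = 1.
Stack B is a plain Nim stack of size 2, so its Grundy value is 2.
Stack C is a plain Nim stack of size 17, so its Grundy value is 17.
The value of a disjunctive sum is the nim-sum of the parts.
Combined value = 1 XOR 2 XOR 17 = 18.

18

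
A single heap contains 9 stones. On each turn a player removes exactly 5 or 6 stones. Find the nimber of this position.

Grundy values for subtraction set {5, 6}:
k:     0  1  2  3  4  5  6  7  8  9
g(k):  0  0  0  0  0  1  1  1  1  1
So g(9) = 1.

1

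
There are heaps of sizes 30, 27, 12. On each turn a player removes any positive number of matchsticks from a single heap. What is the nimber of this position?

9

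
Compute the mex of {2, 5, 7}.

0

0 is not in the set, so the mex is 0.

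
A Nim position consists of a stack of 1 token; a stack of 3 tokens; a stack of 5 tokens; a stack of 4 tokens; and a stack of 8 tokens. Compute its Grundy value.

11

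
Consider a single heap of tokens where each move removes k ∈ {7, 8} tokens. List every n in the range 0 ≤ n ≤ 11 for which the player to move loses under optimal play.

Build the Grundy sequence with g(k) = mex{g(k−s) : s ∈ {7, 8}, s ≤ k}:
g(0) = mex{} = 0
g(1) = mex{} = 0
g(2) = mex{} = 0
g(3) = mex{} = 0
g(4) = mex{} = 0
g(5) = mex{} = 0
g(6) = mex{} = 0
g(7) = mex{0} = 1
g(8) = mex{0} = 1
g(9) = mex{0} = 1
g(10) = mex{0} = 1
g(11) = mex{0} = 1
The P-positions (g = 0) in 0..11 are 0, 1, 2, 3, 4, 5, 6.

0, 1, 2, 3, 4, 5, 6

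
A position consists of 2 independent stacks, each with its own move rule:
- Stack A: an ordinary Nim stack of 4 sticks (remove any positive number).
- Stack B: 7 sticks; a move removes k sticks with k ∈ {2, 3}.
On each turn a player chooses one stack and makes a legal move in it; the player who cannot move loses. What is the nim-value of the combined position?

Stack A is a plain Nim stack of size 4, so its Grundy value is 4.
Build the Grundy sequence for stack B with g(k) = mex{g(k−s) : s ∈ {2, 3}, s ≤ k}:
k:     0  1  2  3  4  5  6  7
g(k):  0  0  1  1  2  0  0  1
So g(7) = 1.
By the Sprague-Grundy theorem, the Grundy value of a sum of independent games is the XOR of the component values.
Combined value = 4 XOR 1 = 5.

5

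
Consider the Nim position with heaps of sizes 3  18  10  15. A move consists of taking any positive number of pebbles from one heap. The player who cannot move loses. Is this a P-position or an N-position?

N-position

Compute the nim-sum pairwise:
3 ⊕ 18 = 17
17 ⊕ 10 = 27
27 ⊕ 15 = 20
The nim-sum is 20 ≠ 0, so this is an N-position: the player to move can win.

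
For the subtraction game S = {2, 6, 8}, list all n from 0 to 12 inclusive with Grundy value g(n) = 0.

Compute g(0), g(1), … for moves {2, 6, 8}:
k:     0  1  2  3  4  5  6  7  8  9 10 11 12
g(k):  0  0  1  1  0  0  1  1  2  2  3  3  2
The P-positions (g = 0) in 0..12 are 0, 1, 4, 5.

0, 1, 4, 5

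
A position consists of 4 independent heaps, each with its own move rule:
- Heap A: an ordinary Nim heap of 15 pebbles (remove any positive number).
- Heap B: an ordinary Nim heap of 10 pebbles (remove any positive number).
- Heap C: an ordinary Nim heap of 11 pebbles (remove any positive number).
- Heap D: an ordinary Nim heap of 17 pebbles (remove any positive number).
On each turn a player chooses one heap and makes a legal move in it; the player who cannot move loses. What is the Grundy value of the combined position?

Heap A is a plain Nim heap of size 15, so its Grundy value is 15.
Heap B is a plain Nim heap of size 10, so its Grundy value is 10.
Heap C is a plain Nim heap of size 11, so its Grundy value is 11.
Heap D is a plain Nim heap of size 17, so its Grundy value is 17.
The value of a disjunctive sum is the nim-sum of the parts.
Combined value = 15 ⊕ 10 ⊕ 11 ⊕ 17 = 31.

31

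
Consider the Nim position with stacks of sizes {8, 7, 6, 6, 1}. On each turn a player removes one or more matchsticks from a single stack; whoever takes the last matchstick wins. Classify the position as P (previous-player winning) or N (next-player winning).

Nim-sum: 8 XOR 7 XOR 6 XOR 6 XOR 1 = 14.
The nim-sum is 14 ≠ 0, so this is an N-position: the player to move can win.

N-position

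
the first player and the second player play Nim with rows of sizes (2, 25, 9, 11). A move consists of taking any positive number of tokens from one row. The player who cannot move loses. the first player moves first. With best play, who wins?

the first player wins

Nim-sum: 2 ⊕ 25 ⊕ 9 ⊕ 11 = 25.
The nim-sum is 25 ≠ 0, so this is an N-position: the player to move can win; the first player has a winning move.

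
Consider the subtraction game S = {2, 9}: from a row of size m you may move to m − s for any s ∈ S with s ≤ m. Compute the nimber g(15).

Grundy values for subtraction set {2, 9}:
k:     0  1  2  3  4  5  6  7  8  9 10 11 12 13 14 15
g(k):  0  0  1  1  0  0  1  1  0  2  1  0  0  1  1  0
So g(15) = 0.

0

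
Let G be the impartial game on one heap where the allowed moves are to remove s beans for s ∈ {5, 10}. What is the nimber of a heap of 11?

Build the Grundy sequence with g(k) = mex{g(k−s) : s ∈ {5, 10}, s ≤ k}:
g(0) = mex{} = 0
g(1) = mex{} = 0
g(2) = mex{} = 0
g(3) = mex{} = 0
g(4) = mex{} = 0
g(5) = mex{0} = 1
g(6) = mex{0} = 1
g(7) = mex{0} = 1
g(8) = mex{0} = 1
g(9) = mex{0} = 1
g(10) = mex{0,1} = 2
g(11) = mex{0,1} = 2
So g(11) = 2.

2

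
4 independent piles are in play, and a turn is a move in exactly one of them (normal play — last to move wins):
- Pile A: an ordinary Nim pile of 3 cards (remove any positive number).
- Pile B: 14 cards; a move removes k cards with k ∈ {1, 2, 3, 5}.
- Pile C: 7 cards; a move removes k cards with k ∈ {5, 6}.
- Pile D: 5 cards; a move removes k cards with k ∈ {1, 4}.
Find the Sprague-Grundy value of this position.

Pile A is a plain Nim pile of size 3, so its Grundy value is 3.
Build the Grundy sequence for pile B with g(k) = mex{g(k−s) : s ∈ {1, 2, 3, 5}, s ≤ k}:
g(0) = mex{} = 0
g(1) = mex{0} = 1
g(2) = mex{0,1} = 2
g(3) = mex{0,1,2} = 3
g(4) = mex{1,2,3} = 0
g(5) = mex{0,2,3} = 1
g(6) = mex{0,1,3} = 2
g(7) = mex{0,1,2} = 3
g(8) = mex{1,2,3} = 0
g(9) = mex{0,2,3} = 1
g(10) = mex{0,1,3} = 2
g(11) = mex{0,1,2} = 3
g(12) = mex{1,2,3} = 0
g(13) = mex{0,2,3} = 1
g(14) = mex{0,1,3} = 2
So g(14) = 2.
For pile C, compute g(0), g(1), … with moves {5, 6}:
k:     0  1  2  3  4  5  6  7
g(k):  0  0  0  0  0  1  1  1
So g(7) = 1.
Build the Grundy sequence for pile D with g(k) = mex{g(k−s) : s ∈ {1, 4}, s ≤ k}:
k:     0  1  2  3  4  5
g(k):  0  1  0  1  2  0
So g(5) = 0.
The value of a disjunctive sum is the nim-sum of the parts.
Combined value = 3 ⊕ 2 ⊕ 1 ⊕ 0 = 0.

0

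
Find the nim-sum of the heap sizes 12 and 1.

13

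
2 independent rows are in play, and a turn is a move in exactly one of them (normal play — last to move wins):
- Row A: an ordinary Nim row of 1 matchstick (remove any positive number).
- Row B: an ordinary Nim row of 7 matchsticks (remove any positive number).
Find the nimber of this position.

6

Row A is a plain Nim row of size 1, so its Grundy value is 1.
Row B is a plain Nim row of size 7, so its Grundy value is 7.
By the Sprague-Grundy theorem, the Grundy value of a sum of independent games is the XOR of the component values.
Combined value = 1 ⊕ 7 = 6.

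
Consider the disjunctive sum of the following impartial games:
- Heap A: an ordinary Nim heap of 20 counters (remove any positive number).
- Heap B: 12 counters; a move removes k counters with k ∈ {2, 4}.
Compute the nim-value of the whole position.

20

Heap A is a plain Nim heap of size 20, so its Grundy value is 20.
Build the Grundy sequence for heap B with g(k) = mex{g(k−s) : s ∈ {2, 4}, s ≤ k}:
g(0) = mex{} = 0
g(1) = mex{} = 0
g(2) = mex{0} = 1
g(3) = mex{0} = 1
g(4) = mex{0,1} = 2
g(5) = mex{0,1} = 2
g(6) = mex{1,2} = 0
g(7) = mex{1,2} = 0
g(8) = mex{0,2} = 1
g(9) = mex{0,2} = 1
g(10) = mex{0,1} = 2
g(11) = mex{0,1} = 2
g(12) = mex{1,2} = 0
So g(12) = 0.
The value of a disjunctive sum is the nim-sum of the parts.
Combined value = 20 ⊕ 0 = 20.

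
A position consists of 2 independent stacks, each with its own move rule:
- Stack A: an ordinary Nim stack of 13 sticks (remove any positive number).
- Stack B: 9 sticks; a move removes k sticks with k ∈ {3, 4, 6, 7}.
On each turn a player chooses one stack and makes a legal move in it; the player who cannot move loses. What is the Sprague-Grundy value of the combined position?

14

Stack A is a plain Nim stack of size 13, so its Grundy value is 13.
Build the Grundy sequence for stack B with g(k) = mex{g(k−s) : s ∈ {3, 4, 6, 7}, s ≤ k}:
k:     0  1  2  3  4  5  6  7  8  9
g(k):  0  0  0  1  1  1  2  2  2  3
So g(9) = 3.
By the Sprague-Grundy theorem, the Grundy value of a sum of independent games is the XOR of the component values.
Combined value = 13 XOR 3 = 14.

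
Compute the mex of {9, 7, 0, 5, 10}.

0 is in the set but 1 is not, so the mex is 1.

1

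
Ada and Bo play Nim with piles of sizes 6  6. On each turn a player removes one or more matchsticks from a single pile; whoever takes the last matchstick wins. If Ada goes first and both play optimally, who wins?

Nim-sum: 6 XOR 6 = 0.
The nim-sum is 0, so this is a P-position: the player to move is in a losing position under optimal play; Ada is about to move from it and so loses — Bo wins.

Bo wins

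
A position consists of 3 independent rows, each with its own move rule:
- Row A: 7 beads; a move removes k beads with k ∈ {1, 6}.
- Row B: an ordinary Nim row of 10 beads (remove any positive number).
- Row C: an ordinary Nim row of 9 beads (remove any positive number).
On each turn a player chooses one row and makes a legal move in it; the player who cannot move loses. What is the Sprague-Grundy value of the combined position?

Build the Grundy sequence for row A with g(k) = mex{g(k−s) : s ∈ {1, 6}, s ≤ k}:
g(0) = mex{} = 0
g(1) = mex{0} = 1
g(2) = mex{1} = 0
g(3) = mex{0} = 1
g(4) = mex{1} = 0
g(5) = mex{0} = 1
g(6) = mex{0,1} = 2
g(7) = mex{1,2} = 0
So g(7) = 0.
Row B is a plain Nim row of size 10, so its Grundy value is 10.
Row C is a plain Nim row of size 9, so its Grundy value is 9.
By the Sprague-Grundy theorem, the Grundy value of a sum of independent games is the XOR of the component values.
Combined value = 0 ⊕ 10 ⊕ 9 = 3.

3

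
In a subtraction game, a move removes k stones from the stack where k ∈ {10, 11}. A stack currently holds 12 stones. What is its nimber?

1

Compute g(0), g(1), … for moves {10, 11}:
k:     0  1  2  3  4  5  6  7  8  9 10 11 12
g(k):  0  0  0  0  0  0  0  0  0  0  1  1  1
So g(12) = 1.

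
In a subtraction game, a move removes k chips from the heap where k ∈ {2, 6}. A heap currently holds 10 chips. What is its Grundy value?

1

Grundy values for subtraction set {2, 6}:
k:     0  1  2  3  4  5  6  7  8  9 10
g(k):  0  0  1  1  0  0  1  1  0  0  1
So g(10) = 1.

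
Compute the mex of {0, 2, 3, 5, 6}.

1

0 is in the set but 1 is not, so the mex is 1.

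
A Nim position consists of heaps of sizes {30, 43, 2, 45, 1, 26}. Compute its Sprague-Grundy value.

Nim-sum: 30 ^ 43 ^ 2 ^ 45 ^ 1 ^ 26 = 1.

1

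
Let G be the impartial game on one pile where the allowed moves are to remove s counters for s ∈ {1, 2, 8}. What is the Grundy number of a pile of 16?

1

Compute g(0), g(1), … for moves {1, 2, 8}:
k:     0  1  2  3  4  5  6  7  8  9 10 11 12 13 14 15 16
g(k):  0  1  2  0  1  2  0  1  2  0  1  2  0  1  2  0  1
So g(16) = 1.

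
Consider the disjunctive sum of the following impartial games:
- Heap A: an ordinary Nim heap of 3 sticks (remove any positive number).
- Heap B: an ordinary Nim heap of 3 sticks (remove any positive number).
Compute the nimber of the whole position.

Heap A is a plain Nim heap of size 3, so its Grundy value is 3.
Heap B is a plain Nim heap of size 3, so its Grundy value is 3.
By the Sprague-Grundy theorem, the Grundy value of a sum of independent games is the XOR of the component values.
Combined value = 3 XOR 3 = 0.

0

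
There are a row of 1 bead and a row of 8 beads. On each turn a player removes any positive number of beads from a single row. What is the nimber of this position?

9

Nim-sum: 1 XOR 8 = 9.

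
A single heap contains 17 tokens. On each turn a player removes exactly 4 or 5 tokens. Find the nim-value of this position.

2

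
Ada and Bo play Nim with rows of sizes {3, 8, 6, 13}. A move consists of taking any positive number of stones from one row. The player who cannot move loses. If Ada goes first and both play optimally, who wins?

Bo wins

Nim-sum: 3 ⊕ 8 ⊕ 6 ⊕ 13 = 0.
The nim-sum is 0, so this is a P-position: the player to move is in a losing position under optimal play; Ada is about to move from it and so loses — Bo wins.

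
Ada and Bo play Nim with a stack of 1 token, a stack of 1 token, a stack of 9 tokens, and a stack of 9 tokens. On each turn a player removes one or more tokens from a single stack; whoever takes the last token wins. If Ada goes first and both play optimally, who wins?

Bo wins

Compute the nim-sum pairwise:
1 ⊕ 1 = 0
0 ⊕ 9 = 9
9 ⊕ 9 = 0
The nim-sum is 0, so this is a P-position: the player to move is in a losing position under optimal play; Ada is about to move from it and so loses — Bo wins.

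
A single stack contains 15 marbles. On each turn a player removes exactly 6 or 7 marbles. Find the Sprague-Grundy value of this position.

0

Grundy values for subtraction set {6, 7}:
k:     0  1  2  3  4  5  6  7  8  9 10 11 12 13 14 15
g(k):  0  0  0  0  0  0  1  1  1  1  1  1  2  0  0  0
So g(15) = 0.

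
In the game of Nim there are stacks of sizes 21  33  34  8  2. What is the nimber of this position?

28

In binary:
  010101  (21)
  100001  (33)
  100010  (34)
  001000  (8)
  000010  (2)
  ------
  011100  (28)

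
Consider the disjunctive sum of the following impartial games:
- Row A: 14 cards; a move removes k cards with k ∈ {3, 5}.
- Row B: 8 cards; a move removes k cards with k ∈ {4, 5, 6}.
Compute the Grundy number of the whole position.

0

Grundy values for row A (subtraction set {3, 5}):
k:     0  1  2  3  4  5  6  7  8  9 10 11 12 13 14
g(k):  0  0  0  1  1  1  2  2  0  0  0  1  1  1  2
So g(14) = 2.
Grundy values for row B (subtraction set {4, 5, 6}):
k:     0  1  2  3  4  5  6  7  8
g(k):  0  0  0  0  1  1  1  1  2
So g(8) = 2.
By the Sprague-Grundy theorem, the Grundy value of a sum of independent games is the XOR of the component values.
Combined value = 2 ⊕ 2 = 0.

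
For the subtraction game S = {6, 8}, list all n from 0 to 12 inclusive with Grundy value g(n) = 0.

0, 1, 2, 3, 4, 5

Grundy values for subtraction set {6, 8}:
k:     0  1  2  3  4  5  6  7  8  9 10 11 12
g(k):  0  0  0  0  0  0  1  1  1  1  1  1  2
The P-positions (g = 0) in 0..12 are 0, 1, 2, 3, 4, 5.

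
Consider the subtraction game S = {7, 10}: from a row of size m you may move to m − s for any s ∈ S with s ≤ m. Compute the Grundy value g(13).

Grundy values for subtraction set {7, 10}:
k:     0  1  2  3  4  5  6  7  8  9 10 11 12 13
g(k):  0  0  0  0  0  0  0  1  1  1  1  1  1  1
So g(13) = 1.

1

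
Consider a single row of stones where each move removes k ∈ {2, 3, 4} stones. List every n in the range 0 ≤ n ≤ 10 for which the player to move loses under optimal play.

Grundy values for subtraction set {2, 3, 4}:
k:     0  1  2  3  4  5  6  7  8  9 10
g(k):  0  0  1  1  2  2  0  0  1  1  2
The P-positions (g = 0) in 0..10 are 0, 1, 6, 7.

0, 1, 6, 7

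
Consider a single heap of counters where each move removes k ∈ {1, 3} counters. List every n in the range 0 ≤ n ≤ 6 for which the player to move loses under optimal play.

Compute g(0), g(1), … for moves {1, 3}:
k:     0  1  2  3  4  5  6
g(k):  0  1  0  1  0  1  0
The P-positions (g = 0) in 0..6 are 0, 2, 4, 6.

0, 2, 4, 6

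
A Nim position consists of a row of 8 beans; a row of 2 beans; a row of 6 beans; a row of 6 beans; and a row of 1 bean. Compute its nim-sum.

11

Compute the nim-sum pairwise:
8 ^ 2 = 10
10 ^ 6 = 12
12 ^ 6 = 10
10 ^ 1 = 11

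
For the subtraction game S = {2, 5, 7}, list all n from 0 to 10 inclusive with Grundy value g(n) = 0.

0, 1, 4, 10

Grundy values for subtraction set {2, 5, 7}:
g(0) = mex{} = 0
g(1) = mex{} = 0
g(2) = mex{0} = 1
g(3) = mex{0} = 1
g(4) = mex{1} = 0
g(5) = mex{0,1} = 2
g(6) = mex{0} = 1
g(7) = mex{0,1,2} = 3
g(8) = mex{0,1} = 2
g(9) = mex{0,1,3} = 2
g(10) = mex{1,2} = 0
The P-positions (g = 0) in 0..10 are 0, 1, 4, 10.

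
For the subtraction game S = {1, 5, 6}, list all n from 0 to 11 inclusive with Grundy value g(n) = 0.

Grundy values for subtraction set {1, 5, 6}:
g(0) = mex{} = 0
g(1) = mex{0} = 1
g(2) = mex{1} = 0
g(3) = mex{0} = 1
g(4) = mex{1} = 0
g(5) = mex{0} = 1
g(6) = mex{0,1} = 2
g(7) = mex{0,1,2} = 3
g(8) = mex{0,1,3} = 2
g(9) = mex{0,1,2} = 3
g(10) = mex{0,1,3} = 2
g(11) = mex{1,2} = 0
The P-positions (g = 0) in 0..11 are 0, 2, 4, 11.

0, 2, 4, 11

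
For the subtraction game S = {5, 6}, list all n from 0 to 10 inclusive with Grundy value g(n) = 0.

0, 1, 2, 3, 4

Compute g(0), g(1), … for moves {5, 6}:
k:     0  1  2  3  4  5  6  7  8  9 10
g(k):  0  0  0  0  0  1  1  1  1  1  2
The P-positions (g = 0) in 0..10 are 0, 1, 2, 3, 4.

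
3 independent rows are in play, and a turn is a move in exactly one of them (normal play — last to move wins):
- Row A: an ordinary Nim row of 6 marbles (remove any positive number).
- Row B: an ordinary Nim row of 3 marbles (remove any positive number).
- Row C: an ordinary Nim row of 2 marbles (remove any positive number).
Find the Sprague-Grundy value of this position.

7

Row A is a plain Nim row of size 6, so its Grundy value is 6.
Row B is a plain Nim row of size 3, so its Grundy value is 3.
Row C is a plain Nim row of size 2, so its Grundy value is 2.
The value of a disjunctive sum is the nim-sum of the parts.
Combined value = 6 XOR 3 XOR 2 = 7.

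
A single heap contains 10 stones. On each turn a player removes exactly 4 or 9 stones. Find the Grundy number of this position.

2

Grundy values for subtraction set {4, 9}:
g(0) = mex{} = 0
g(1) = mex{} = 0
g(2) = mex{} = 0
g(3) = mex{} = 0
g(4) = mex{0} = 1
g(5) = mex{0} = 1
g(6) = mex{0} = 1
g(7) = mex{0} = 1
g(8) = mex{1} = 0
g(9) = mex{0,1} = 2
g(10) = mex{0,1} = 2
So g(10) = 2.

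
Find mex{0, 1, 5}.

The values 0, 1 are all present; 2 is the first non-negative integer missing from the set.

2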